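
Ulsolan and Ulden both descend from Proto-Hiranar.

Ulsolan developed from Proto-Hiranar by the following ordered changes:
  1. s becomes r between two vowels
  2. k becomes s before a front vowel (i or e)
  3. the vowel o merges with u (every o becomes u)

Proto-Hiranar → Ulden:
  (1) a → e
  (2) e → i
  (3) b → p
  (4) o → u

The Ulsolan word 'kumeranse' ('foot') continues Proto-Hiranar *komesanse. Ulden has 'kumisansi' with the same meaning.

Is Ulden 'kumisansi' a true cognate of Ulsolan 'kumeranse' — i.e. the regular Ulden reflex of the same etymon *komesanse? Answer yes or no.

no

Derive the expected Ulden reflex of *komesanse:
Ulden: start from *komesanse.
  rule 1 (vowel merger): komesanse → komesense
  rule 2 (vowel merger): komesense → komisinsi
  rule 3: no change — komisinsi
  rule 4 (vowel merger): komisinsi → kumisinsi
  ⇒ Ulden kumisinsi
The regular Ulden reflex would be 'kumisinsi', but the attested form is 'kumisansi'. The correspondence is irregular, so they are not cognates (the Ulden form has a different source).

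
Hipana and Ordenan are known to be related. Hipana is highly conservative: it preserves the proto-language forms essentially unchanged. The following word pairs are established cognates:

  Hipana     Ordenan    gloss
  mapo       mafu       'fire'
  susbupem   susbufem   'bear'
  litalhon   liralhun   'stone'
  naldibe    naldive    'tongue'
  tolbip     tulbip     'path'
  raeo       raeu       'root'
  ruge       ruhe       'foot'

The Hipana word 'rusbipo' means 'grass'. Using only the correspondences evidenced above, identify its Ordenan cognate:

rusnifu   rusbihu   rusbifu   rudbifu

rusbifu

mapo ~ mafu — Hipana p corresponds to Ordenan f between vowels (before a back vowel).
mapo ~ mafu — Hipana o corresponds to Ordenan u word-finally.
Applying these to Hipana 'rusbipo':
  rusbipo → rusbifo   (p→f between vowels (before a back vowel))
  rusbifo → rusbifu   (o→u word-finally)
So the Ordenan cognate is 'rusbifu'.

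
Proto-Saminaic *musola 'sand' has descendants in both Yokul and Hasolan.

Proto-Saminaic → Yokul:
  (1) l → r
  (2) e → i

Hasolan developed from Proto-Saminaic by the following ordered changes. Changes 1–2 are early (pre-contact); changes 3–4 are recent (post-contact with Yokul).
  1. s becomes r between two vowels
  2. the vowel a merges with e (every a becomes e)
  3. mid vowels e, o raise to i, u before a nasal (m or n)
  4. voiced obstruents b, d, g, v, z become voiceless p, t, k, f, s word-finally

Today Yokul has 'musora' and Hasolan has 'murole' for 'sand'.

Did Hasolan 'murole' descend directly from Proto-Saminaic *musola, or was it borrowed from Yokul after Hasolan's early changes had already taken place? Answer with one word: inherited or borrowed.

If inherited, *musola would pass through all of Hasolan's changes:
Hasolan: start from *musola.
  rule 1 (rhotacism): musola → murola
  rule 2 (vowel merger): murola → murole
  rule 3: no change — murole
  rule 4: no change — murole
  ⇒ Hasolan murole
If borrowed from Yokul 'musora' after the early changes, it would undergo only the recent ones:
  rule 3 (pre-nasal raising): no change (musora)
  rule 4 (final devoicing): no change (musora)
  ⇒ as a loan: musora
Hasolan 'murole' matches the inherited outcome exactly, so it is an inherited cognate, not a loan.

inherited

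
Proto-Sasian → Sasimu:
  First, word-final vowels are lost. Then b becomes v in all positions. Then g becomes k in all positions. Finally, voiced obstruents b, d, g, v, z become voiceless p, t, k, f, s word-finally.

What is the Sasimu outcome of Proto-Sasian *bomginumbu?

vomkinumf

Sasimu: *bomginumbu > bomginumb > vomginumv > vomkinumv > vomkinumf  (by apocope, unconditioned shift, unconditioned shift, final devoicing)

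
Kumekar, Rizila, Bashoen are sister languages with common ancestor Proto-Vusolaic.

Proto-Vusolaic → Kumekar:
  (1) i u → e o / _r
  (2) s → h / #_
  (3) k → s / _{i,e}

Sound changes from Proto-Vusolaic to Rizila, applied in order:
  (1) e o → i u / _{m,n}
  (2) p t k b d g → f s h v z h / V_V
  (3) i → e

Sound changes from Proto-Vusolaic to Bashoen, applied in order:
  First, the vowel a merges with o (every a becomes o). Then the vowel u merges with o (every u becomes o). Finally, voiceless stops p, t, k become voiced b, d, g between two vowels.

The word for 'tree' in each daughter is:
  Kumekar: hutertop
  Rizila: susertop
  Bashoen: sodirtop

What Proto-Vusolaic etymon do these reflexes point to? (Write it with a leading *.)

*sutirtop

Position 4: Kumekar has e, Rizila has e, Bashoen has i. Bashoen preserves i here (none of its changes turn any other segment into i), so the proto-segment is *i.
Position 1: Kumekar has h, Rizila has s, Bashoen has s. Bashoen preserves s here (none of its changes turn any other segment into s), so the proto-segment is *s.
Position 3: Kumekar has t, Rizila has s, Bashoen has d. Kumekar preserves t here (none of its changes turn any other segment into t), so the proto-segment is *t.
This points to *sutirtop. Verify forward in each daughter:
Kumekar: start from *sutirtop.
  rule 1 (pre-rhotic lowering): sutirtop → sutertop
  rule 2 (debuccalisation): sutertop → hutertop
  rule 3: no change — hutertop
  ⇒ Kumekar hutertop
Rizila: start from *sutirtop.
  rule 1: no change — sutirtop
  rule 2 (intervocalic lenition): sutirtop → susirtop
  rule 3 (vowel merger): susirtop → susertop
  ⇒ Rizila susertop
Bashoen: start from *sutirtop.
  rule 1: no change — sutirtop
  rule 2 (vowel merger): sutirtop → sotirtop
  rule 3 (intervocalic voicing): sotirtop → sodirtop
  ⇒ Bashoen sodirtop
No other proto-form is consistent with every reflex, so the reconstruction is *sutirtop.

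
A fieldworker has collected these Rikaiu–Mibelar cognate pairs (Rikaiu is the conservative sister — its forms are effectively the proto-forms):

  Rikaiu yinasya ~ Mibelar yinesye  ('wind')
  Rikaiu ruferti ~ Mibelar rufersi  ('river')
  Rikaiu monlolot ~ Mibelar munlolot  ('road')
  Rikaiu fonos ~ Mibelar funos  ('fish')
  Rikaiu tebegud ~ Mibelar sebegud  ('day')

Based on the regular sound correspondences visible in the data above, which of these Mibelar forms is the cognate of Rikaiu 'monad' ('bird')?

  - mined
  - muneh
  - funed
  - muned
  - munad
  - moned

monlolot ~ munlolot, fonos ~ funos — Rikaiu o corresponds to Mibelar u after a consonant, before a nasal.
yinasya ~ yinesye — Rikaiu a corresponds to Mibelar e after a consonant, before a consonant other than r, m, n, p, b, f, v.
Applying these to Rikaiu 'monad':
  monad → munad   (o→u after a consonant, before a nasal)
  munad → muned   (a→e after a consonant, before a consonant other than r, m, n, p, b, f, v)
So the Mibelar cognate is 'muned'.

muned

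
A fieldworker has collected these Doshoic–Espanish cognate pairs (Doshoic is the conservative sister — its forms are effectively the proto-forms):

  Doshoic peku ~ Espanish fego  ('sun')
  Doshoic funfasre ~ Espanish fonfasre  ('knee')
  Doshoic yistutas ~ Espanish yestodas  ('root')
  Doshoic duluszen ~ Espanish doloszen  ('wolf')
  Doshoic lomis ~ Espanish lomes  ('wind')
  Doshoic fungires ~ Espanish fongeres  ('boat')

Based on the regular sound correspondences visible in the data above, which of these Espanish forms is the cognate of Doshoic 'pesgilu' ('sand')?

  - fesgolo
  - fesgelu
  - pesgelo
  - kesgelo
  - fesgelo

fesgelo

peku ~ fego — Doshoic p corresponds to Espanish f word-initially before a front vowel.
yistutas ~ yestodas, lomis ~ lomes — Doshoic i corresponds to Espanish e after a consonant, before a consonant other than r, m, n, p, b, f, v.
peku ~ fego — Doshoic u corresponds to Espanish o word-finally.
Applying these to Doshoic 'pesgilu':
  pesgilu → fesgilu   (p→f word-initially before a front vowel)
  fesgilu → fesgelu   (i→e after a consonant, before a consonant other than r, m, n, p, b, f, v)
  fesgelu → fesgelo   (u→o word-finally)
So the Espanish cognate is 'fesgelo'.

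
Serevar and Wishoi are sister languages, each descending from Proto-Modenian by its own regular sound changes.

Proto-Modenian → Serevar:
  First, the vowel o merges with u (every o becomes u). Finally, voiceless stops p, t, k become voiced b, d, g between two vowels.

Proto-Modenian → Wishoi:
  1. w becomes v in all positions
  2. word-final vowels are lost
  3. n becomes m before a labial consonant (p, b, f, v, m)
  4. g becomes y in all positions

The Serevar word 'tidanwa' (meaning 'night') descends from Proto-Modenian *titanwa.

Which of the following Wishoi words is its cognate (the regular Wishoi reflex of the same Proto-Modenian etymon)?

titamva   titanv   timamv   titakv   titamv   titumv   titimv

Wishoi: start from *titanwa.
  rule 1 (unconditioned shift): titanwa → titanva
  rule 2 (apocope): titanva → titanv
  rule 3 (nasal place assimilation): titanv → titamv
  rule 4: no change — titamv
  ⇒ Wishoi titamv
Among the options, 'titamv' alone shows every Wishoi change applied in order.

titamv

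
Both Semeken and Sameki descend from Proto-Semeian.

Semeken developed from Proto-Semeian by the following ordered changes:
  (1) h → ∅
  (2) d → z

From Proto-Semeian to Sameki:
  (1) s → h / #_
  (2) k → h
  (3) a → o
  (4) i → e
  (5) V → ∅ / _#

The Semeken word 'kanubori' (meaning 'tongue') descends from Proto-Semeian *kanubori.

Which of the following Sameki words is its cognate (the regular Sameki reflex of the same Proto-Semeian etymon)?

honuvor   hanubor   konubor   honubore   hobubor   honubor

Sameki: *kanubori
  kanubori (rule 1 does not apply)
  kanubori → hanubori   [unconditioned shift]
  hanubori → honubori   [vowel merger]
  honubori → honubore   [vowel merger]
  honubore → honubor   [apocope]
  giving Sameki honubor.

honubor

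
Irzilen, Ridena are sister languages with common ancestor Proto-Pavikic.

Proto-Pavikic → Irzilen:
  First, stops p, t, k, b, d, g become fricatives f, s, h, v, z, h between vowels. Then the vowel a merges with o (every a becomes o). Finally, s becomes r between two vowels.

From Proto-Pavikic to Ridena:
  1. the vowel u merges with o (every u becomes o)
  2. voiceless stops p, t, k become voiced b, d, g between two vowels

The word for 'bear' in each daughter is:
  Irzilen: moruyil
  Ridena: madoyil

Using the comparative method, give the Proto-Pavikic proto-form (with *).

Position 4: Irzilen has u, Ridena has o. Irzilen preserves u here (none of its changes turn any other segment into u), so the proto-segment is *u.
Position 3: Irzilen has r, Ridena has d. Taking the neighbouring segments as reconstructed: Irzilen r could go back to *t or *s or *r; Ridena d could go back to *t or *d — the one source consistent with every daughter is *t.
Verify the candidate proto-form against each daughter:
Irzilen: start from *matuyil.
  rule 1 (intervocalic lenition): matuyil → masuyil
  rule 2 (vowel merger): masuyil → mosuyil
  rule 3 (rhotacism): mosuyil → moruyil
  ⇒ Irzilen moruyil
Ridena: *matuyil
  matuyil → matoyil   [vowel merger]
  matoyil → madoyil   [intervocalic voicing]
  giving Ridena madoyil.
Only *matuyil yields all of Irzilen moruyil, Ridena madoyil.

*matuyil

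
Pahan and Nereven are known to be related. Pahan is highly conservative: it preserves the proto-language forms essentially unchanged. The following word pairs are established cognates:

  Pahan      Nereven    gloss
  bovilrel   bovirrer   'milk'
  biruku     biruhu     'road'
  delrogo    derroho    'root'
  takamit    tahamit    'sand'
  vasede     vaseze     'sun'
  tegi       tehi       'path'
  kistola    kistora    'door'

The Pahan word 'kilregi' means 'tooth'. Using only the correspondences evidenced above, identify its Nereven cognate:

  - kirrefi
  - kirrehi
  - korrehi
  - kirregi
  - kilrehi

bovilrel ~ bovirrer, delrogo ~ derroho — Pahan l corresponds to Nereven r after a vowel, before r.
tegi ~ tehi — Pahan g corresponds to Nereven h between vowels (before a front vowel).
Applying these to Pahan 'kilregi':
  kilregi → kirregi   (l→r after a vowel, before r)
  kirregi → kirrehi   (g→h between vowels (before a front vowel))
So the Nereven cognate is 'kirrehi'.

kirrehi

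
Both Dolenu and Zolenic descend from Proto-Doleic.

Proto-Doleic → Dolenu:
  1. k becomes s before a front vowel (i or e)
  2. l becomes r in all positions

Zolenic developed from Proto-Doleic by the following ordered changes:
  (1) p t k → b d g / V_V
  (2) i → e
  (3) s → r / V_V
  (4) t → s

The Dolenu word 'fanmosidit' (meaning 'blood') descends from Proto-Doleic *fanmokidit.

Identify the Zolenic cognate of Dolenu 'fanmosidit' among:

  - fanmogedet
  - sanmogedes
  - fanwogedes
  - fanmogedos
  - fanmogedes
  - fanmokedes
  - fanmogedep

fanmogedes

Zolenic: *fanmokidit
  fanmokidit → fanmogidit   [intervocalic voicing]
  fanmogidit → fanmogedet   [vowel merger]
  fanmogedet (rule 3 does not apply)
  fanmogedet → fanmogedes   [unconditioned shift]
  giving Zolenic fanmogedes.
The other candidates each miss or misapply at least one Zolenic change.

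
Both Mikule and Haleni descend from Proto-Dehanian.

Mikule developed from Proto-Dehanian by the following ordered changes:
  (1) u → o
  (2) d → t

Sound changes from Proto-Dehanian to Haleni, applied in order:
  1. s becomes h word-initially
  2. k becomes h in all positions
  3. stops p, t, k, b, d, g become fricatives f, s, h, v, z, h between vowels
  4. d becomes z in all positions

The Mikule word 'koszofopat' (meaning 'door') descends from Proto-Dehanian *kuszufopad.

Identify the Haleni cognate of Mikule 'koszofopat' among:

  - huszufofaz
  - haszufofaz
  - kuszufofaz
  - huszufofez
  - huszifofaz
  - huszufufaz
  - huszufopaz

huszufofaz

Haleni: *kuszufopad
  kuszufopad (rule 1 does not apply)
  kuszufopad → huszufopad   [unconditioned shift]
  huszufopad → huszufofad   [intervocalic lenition]
  huszufofad → huszufofaz   [unconditioned shift]
  giving Haleni huszufofaz.
The other candidates each miss or misapply at least one Haleni change.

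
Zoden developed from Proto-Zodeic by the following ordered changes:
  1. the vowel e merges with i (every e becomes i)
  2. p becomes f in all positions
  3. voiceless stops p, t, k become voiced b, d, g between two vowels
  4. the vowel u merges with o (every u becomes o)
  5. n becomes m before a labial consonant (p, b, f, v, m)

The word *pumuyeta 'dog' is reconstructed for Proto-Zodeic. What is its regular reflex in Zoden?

Zoden: *pumuyeta
  pumuyeta → pumuyita   [vowel merger]
  pumuyita → fumuyita   [unconditioned shift]
  fumuyita → fumuyida   [intervocalic voicing]
  fumuyida → fomoyida   [vowel merger]
  fomoyida (rule 5 does not apply)
  giving Zoden fomoyida.

fomoyida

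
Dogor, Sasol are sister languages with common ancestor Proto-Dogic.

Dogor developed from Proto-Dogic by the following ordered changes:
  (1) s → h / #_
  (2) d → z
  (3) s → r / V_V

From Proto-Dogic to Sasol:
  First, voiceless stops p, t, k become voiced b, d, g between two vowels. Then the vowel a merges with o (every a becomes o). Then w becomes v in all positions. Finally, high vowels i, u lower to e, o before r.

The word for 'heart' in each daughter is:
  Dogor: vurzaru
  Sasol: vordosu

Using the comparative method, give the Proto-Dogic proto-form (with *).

Position 5: Dogor has a, Sasol has o. Dogor preserves a here (none of its changes turn any other segment into a), so the proto-segment is *a.
Position 6: Dogor has r, Sasol has s. Sasol preserves s here (none of its changes turn any other segment into s), so the proto-segment is *s.
Position 2: Dogor has u, Sasol has o. Dogor preserves u here (none of its changes turn any other segment into u), so the proto-segment is *u.
This points to *vurdasu. Verify forward in each daughter:
Dogor: *vurdasu
  vurdasu (rule 1 does not apply)
  vurdasu → vurzasu   [unconditioned shift]
  vurzasu → vurzaru   [rhotacism]
  giving Dogor vurzaru.
Sasol: start from *vurdasu.
  rule 1: no change — vurdasu
  rule 2 (vowel merger): vurdasu → vurdosu
  rule 3: no change — vurdosu
  rule 4 (pre-rhotic lowering): vurdosu → vordosu
  ⇒ Sasol vordosu
Only *vurdasu yields all of Dogor vurzaru, Sasol vordosu.

*vurdasu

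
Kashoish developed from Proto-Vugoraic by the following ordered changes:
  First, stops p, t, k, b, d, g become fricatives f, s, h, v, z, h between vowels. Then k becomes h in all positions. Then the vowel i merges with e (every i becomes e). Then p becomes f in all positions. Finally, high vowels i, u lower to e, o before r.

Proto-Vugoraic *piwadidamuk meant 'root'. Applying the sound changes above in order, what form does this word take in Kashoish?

fewazezamuh

Kashoish: *piwadidamuk
  piwadidamuk → piwazizamuk   [intervocalic lenition]
  piwazizamuk → piwazizamuh   [unconditioned shift]
  piwazizamuh → pewazezamuh   [vowel merger]
  pewazezamuh → fewazezamuh   [unconditioned shift]
  fewazezamuh (rule 5 does not apply)
  giving Kashoish fewazezamuh.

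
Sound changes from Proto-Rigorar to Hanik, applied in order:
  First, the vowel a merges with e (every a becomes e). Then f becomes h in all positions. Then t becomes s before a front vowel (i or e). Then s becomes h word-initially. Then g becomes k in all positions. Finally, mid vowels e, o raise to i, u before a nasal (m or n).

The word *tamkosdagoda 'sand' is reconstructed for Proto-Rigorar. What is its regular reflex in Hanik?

himkosdekode

Hanik: *tamkosdagoda
  tamkosdagoda → temkosdegode   [vowel merger]
  temkosdegode (rule 2 does not apply)
  temkosdegode → semkosdegode   [palatalisation]
  semkosdegode → hemkosdegode   [debuccalisation]
  hemkosdegode → hemkosdekode   [unconditioned shift]
  hemkosdekode → himkosdekode   [pre-nasal raising]
  giving Hanik himkosdekode.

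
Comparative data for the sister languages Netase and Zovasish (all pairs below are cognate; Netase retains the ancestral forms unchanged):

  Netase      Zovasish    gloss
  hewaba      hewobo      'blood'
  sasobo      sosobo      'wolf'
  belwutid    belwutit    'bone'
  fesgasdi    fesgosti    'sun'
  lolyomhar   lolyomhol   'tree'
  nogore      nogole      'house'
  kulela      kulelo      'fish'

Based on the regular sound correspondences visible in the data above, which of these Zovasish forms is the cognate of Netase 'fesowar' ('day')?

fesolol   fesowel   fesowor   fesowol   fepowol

fesowol

lolyomhar ~ lolyomhol — Netase a corresponds to Zovasish o after a consonant, before r.
lolyomhar ~ lolyomhol — Netase r corresponds to Zovasish l word-finally.
Applying these to Netase 'fesowar':
  fesowar → fesowor   (a→o after a consonant, before r)
  fesowor → fesowol   (r→l word-finally)
So the Zovasish cognate is 'fesowol'.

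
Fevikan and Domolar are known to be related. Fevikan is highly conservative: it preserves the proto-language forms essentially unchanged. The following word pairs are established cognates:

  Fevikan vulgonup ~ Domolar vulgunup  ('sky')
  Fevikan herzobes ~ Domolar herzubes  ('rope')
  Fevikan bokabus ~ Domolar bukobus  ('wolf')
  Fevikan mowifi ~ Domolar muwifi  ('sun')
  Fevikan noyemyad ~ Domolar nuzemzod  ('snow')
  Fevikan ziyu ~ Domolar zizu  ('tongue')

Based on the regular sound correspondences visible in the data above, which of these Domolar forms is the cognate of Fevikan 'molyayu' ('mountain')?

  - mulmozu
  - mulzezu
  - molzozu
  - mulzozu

bokabus ~ bukobus, mowifi ~ muwifi — Fevikan o corresponds to Domolar u after a consonant, before a consonant other than r, m, n, p, b, f, v.
noyemyad ~ nuzemzod — Fevikan y corresponds to Domolar z after a consonant, before a back vowel.
noyemyad ~ nuzemzod — Fevikan a corresponds to Domolar o after a consonant, before a consonant other than r, m, n, p, b, f, v.
ziyu ~ zizu — Fevikan y corresponds to Domolar z between vowels (before a back vowel).
Applying these to Fevikan 'molyayu':
  molyayu → mulyayu   (o→u after a consonant, before a consonant other than r, m, n, p, b, f, v)
  mulyayu → mulzayu   (y→z after a consonant, before a back vowel)
  mulzayu → mulzoyu   (a→o after a consonant, before a consonant other than r, m, n, p, b, f, v)
  mulzoyu → mulzozu   (y→z between vowels (before a back vowel))
So the Domolar cognate is 'mulzozu'.

mulzozu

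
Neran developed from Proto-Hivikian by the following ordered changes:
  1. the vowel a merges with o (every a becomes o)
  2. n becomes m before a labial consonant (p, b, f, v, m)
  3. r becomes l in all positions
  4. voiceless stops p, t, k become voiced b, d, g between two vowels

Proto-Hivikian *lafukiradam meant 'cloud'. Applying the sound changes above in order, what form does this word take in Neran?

Neran: *lafukiradam
  lafukiradam → lofukirodom   [vowel merger]
  lofukirodom (rule 2 does not apply)
  lofukirodom → lofukilodom   [unconditioned shift]
  lofukilodom → lofugilodom   [intervocalic voicing]
  giving Neran lofugilodom.

lofugilodom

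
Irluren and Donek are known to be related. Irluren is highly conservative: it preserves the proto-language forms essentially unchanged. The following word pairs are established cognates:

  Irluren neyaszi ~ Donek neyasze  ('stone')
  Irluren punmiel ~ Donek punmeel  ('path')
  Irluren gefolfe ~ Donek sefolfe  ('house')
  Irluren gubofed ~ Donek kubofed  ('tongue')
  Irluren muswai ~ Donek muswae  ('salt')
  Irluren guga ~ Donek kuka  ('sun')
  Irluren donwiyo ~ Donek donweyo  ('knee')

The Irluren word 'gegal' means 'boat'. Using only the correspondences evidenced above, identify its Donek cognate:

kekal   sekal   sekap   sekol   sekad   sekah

gefolfe ~ sefolfe — Irluren g corresponds to Donek s word-initially before a front vowel.
guga ~ kuka — Irluren g corresponds to Donek k between vowels (before a back vowel).
Applying these to Irluren 'gegal':
  gegal → segal   (g→s word-initially before a front vowel)
  segal → sekal   (g→k between vowels (before a back vowel))
So the Donek cognate is 'sekal'.

sekal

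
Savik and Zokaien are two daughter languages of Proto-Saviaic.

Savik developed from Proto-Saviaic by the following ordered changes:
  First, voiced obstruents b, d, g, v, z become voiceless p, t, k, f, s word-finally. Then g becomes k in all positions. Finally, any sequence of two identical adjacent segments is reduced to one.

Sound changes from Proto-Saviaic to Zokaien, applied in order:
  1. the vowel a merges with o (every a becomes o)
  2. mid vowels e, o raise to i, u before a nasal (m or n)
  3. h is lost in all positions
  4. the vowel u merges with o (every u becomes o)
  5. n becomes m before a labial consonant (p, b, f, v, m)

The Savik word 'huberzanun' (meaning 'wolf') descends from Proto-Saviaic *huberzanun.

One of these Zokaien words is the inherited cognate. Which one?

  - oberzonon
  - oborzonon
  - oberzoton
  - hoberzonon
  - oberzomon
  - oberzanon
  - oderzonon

oberzonon

Zokaien: *huberzanun > huberzonun > huberzunun > uberzunun > oberzonon  (by vowel merger, pre-nasal raising, h-loss, vowel merger)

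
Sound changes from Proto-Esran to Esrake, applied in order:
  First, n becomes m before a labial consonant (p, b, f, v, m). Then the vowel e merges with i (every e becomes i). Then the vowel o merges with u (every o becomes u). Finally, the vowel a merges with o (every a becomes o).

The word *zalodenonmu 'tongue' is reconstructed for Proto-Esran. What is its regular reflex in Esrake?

Esrake: start from *zalodenonmu.
  rule 1 (nasal place assimilation): zalodenonmu → zalodenommu
  rule 2 (vowel merger): zalodenommu → zalodinommu
  rule 3 (vowel merger): zalodinommu → zaludinummu
  rule 4 (vowel merger): zaludinummu → zoludinummu
  ⇒ Esrake zoludinummu

zoludinummu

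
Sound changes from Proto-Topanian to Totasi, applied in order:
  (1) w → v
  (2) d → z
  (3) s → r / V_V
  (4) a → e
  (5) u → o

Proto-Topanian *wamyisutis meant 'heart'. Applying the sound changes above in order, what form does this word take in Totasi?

vemyirotis

Totasi: *wamyisutis
  wamyisutis → vamyisutis   [unconditioned shift]
  vamyisutis (rule 2 does not apply)
  vamyisutis → vamyirutis   [rhotacism]
  vamyirutis → vemyirutis   [vowel merger]
  vemyirutis → vemyirotis   [vowel merger]
  giving Totasi vemyirotis.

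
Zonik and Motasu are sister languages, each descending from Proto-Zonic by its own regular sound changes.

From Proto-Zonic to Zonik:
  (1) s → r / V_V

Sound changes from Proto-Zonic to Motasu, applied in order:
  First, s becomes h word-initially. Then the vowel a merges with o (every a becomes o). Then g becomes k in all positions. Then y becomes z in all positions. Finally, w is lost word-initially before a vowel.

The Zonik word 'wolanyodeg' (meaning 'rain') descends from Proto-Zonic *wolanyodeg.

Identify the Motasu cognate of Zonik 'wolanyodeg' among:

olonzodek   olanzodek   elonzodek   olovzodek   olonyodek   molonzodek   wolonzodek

Motasu: start from *wolanyodeg.
  rule 1: no change — wolanyodeg
  rule 2 (vowel merger): wolanyodeg → wolonyodeg
  rule 3 (unconditioned shift): wolonyodeg → wolonyodek
  rule 4 (unconditioned shift): wolonyodek → wolonzodek
  rule 5 (glide loss): wolonzodek → olonzodek
  ⇒ Motasu olonzodek
Only 'olonzodek' matches the regular Motasu development of *wolanyodeg.

olonzodek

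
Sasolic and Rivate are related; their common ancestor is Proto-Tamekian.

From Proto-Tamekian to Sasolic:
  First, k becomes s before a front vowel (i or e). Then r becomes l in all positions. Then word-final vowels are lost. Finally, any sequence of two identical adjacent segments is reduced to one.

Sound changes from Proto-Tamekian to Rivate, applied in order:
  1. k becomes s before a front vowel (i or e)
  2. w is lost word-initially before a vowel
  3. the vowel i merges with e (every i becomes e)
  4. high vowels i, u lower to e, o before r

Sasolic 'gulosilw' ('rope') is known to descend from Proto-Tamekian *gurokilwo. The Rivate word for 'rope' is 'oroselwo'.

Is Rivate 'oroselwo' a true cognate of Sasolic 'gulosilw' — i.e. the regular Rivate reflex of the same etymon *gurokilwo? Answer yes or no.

no

Derive the expected Rivate reflex of *gurokilwo:
Rivate: start from *gurokilwo.
  rule 1 (palatalisation): gurokilwo → gurosilwo
  rule 2: no change — gurosilwo
  rule 3 (vowel merger): gurosilwo → guroselwo
  rule 4 (pre-rhotic lowering): guroselwo → goroselwo
  ⇒ Rivate goroselwo
The regular Rivate reflex would be 'goroselwo', but the attested form is 'oroselwo'. The correspondence is irregular, so they are not cognates (the Rivate form has a different source).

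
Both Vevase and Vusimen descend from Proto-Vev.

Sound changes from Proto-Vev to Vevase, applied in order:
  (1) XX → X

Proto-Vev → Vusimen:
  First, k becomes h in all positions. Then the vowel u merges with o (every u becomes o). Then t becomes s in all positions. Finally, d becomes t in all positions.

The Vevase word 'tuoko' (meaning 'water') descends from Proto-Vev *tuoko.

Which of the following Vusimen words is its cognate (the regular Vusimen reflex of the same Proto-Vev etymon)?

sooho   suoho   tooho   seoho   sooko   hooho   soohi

sooho

Vusimen: start from *tuoko.
  rule 1 (unconditioned shift): tuoko → tuoho
  rule 2 (vowel merger): tuoho → tooho
  rule 3 (unconditioned shift): tooho → sooho
  rule 4: no change — sooho
  ⇒ Vusimen sooho
The other candidates each miss or misapply at least one Vusimen change.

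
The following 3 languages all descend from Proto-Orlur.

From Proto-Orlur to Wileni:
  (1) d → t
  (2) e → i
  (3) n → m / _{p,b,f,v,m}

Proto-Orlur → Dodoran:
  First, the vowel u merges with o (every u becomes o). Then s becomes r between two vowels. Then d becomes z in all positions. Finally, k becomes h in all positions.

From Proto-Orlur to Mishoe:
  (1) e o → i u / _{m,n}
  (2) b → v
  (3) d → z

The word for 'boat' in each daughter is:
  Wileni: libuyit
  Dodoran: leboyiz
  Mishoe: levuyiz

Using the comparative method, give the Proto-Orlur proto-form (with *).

*lebuyid

Position 7: Wileni has t, Dodoran has z, Mishoe has z. Taking the neighbouring segments as reconstructed: Wileni t could go back to *t or *d; Dodoran z could go back to *d or *z; Mishoe z could go back to *d or *z — the one source consistent with every daughter is *d.
Position 3: Wileni has b, Dodoran has b, Mishoe has v. Wileni preserves b here (none of its changes turn any other segment into b), so the proto-segment is *b.
This points to *lebuyid. Verify forward in each daughter:
Wileni: *lebuyid
  lebuyid → lebuyit   [unconditioned shift]
  lebuyit → libuyit   [vowel merger]
  libuyit (rule 3 does not apply)
  giving Wileni libuyit.
Dodoran: *lebuyid
  lebuyid → leboyid   [vowel merger]
  leboyid (rule 2 does not apply)
  leboyid → leboyiz   [unconditioned shift]
  leboyiz (rule 4 does not apply)
  giving Dodoran leboyiz.
Mishoe: start from *lebuyid.
  rule 1: no change — lebuyid
  rule 2 (unconditioned shift): lebuyid → levuyid
  rule 3 (unconditioned shift): levuyid → levuyiz
  ⇒ Mishoe levuyiz
No other proto-form is consistent with every reflex, so the reconstruction is *lebuyid.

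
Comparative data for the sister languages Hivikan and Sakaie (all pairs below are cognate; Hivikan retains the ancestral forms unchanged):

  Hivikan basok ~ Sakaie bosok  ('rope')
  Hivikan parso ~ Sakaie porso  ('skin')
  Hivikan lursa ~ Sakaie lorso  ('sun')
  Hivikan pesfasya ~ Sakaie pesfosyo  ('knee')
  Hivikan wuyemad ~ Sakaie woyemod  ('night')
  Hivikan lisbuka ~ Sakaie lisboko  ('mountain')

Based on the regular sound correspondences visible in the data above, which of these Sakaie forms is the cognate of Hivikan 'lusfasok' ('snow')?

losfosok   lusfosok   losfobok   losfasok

losfosok

wuyemad ~ woyemod, lisbuka ~ lisboko — Hivikan u corresponds to Sakaie o after a consonant, before a consonant other than r, m, n, p, b, f, v.
basok ~ bosok, pesfasya ~ pesfosyo — Hivikan a corresponds to Sakaie o after a consonant, before a consonant other than r, m, n, p, b, f, v.
Applying these to Hivikan 'lusfasok':
  lusfasok → losfasok   (u→o after a consonant, before a consonant other than r, m, n, p, b, f, v)
  losfasok → losfosok   (a→o after a consonant, before a consonant other than r, m, n, p, b, f, v)
So the Sakaie cognate is 'losfosok'.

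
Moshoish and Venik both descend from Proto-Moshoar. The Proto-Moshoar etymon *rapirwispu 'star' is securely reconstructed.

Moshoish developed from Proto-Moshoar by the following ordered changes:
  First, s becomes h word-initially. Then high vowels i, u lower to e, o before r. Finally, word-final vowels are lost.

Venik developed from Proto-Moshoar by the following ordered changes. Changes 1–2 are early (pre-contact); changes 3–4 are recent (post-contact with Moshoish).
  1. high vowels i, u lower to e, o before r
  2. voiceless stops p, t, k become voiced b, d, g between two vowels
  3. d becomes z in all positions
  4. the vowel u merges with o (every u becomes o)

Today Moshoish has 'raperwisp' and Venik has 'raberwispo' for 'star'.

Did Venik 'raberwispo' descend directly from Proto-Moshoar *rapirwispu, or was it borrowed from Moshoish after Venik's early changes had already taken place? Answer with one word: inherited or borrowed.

inherited

If inherited, *rapirwispu would pass through all of Venik's changes:
Venik: start from *rapirwispu.
  rule 1 (pre-rhotic lowering): rapirwispu → raperwispu
  rule 2 (intervocalic voicing): raperwispu → raberwispu
  rule 3: no change — raberwispu
  rule 4 (vowel merger): raberwispu → raberwispo
  ⇒ Venik raberwispo
If borrowed from Moshoish 'raperwisp' after the early changes, it would undergo only the recent ones:
  rule 3 (unconditioned shift): no change (raperwisp)
  rule 4 (vowel merger): no change (raperwisp)
  ⇒ as a loan: raperwisp
Venik 'raberwispo' matches the inherited outcome exactly, so it is an inherited cognate, not a loan.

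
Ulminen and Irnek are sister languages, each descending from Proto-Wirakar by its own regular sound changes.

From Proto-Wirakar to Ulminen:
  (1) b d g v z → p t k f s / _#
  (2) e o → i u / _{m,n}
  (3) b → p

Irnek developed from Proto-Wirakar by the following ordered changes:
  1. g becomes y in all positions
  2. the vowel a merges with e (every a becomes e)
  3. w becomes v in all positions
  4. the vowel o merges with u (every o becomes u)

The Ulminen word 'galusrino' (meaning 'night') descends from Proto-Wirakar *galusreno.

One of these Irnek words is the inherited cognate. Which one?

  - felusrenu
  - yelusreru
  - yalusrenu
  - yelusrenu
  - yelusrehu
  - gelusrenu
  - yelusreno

Irnek: *galusreno
  galusreno → yalusreno   [unconditioned shift]
  yalusreno → yelusreno   [vowel merger]
  yelusreno (rule 3 does not apply)
  yelusreno → yelusrenu   [vowel merger]
  giving Irnek yelusrenu.
Among the options, 'yelusrenu' alone shows every Irnek change applied in order.

yelusrenu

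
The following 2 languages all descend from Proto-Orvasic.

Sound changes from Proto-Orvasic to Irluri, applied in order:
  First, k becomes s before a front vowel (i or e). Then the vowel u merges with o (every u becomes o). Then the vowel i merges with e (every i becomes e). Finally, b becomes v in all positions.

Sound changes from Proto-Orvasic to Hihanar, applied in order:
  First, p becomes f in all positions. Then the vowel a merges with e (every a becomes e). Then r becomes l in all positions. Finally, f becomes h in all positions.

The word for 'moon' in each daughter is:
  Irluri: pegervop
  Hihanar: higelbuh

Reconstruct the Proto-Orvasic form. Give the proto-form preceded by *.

Position 8: Irluri has p, Hihanar has h. Irluri preserves p here (none of its changes turn any other segment into p), so the proto-segment is *p.
Position 6: Irluri has v, Hihanar has b. Hihanar preserves b here (none of its changes turn any other segment into b), so the proto-segment is *b.
Verify the candidate proto-form against each daughter:
Irluri: *pigerbup > pigerbop > pegerbop > pegervop  (by vowel merger, vowel merger, unconditioned shift)
Hihanar: *pigerbup > figerbuf > figelbuf > higelbuh  (by unconditioned shift, unconditioned shift, unconditioned shift)
Only *pigerbup yields all of Irluri pegervop, Hihanar higelbuh.

*pigerbup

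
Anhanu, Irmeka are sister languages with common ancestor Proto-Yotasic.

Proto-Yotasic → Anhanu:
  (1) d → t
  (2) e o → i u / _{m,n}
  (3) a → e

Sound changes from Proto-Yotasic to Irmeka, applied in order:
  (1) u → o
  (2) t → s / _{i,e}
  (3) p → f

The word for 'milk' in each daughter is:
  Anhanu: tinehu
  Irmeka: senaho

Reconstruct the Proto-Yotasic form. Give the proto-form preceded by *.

Position 4: Anhanu has e, Irmeka has a. Irmeka preserves a here (none of its changes turn any other segment into a), so the proto-segment is *a.
Position 2: Anhanu has i, Irmeka has e. Irmeka preserves e here (none of its changes turn any other segment into e), so the proto-segment is *e.
Position 1: Anhanu has t, Irmeka has s. Taking the neighbouring segments as reconstructed: Anhanu t could go back to *t or *d; Irmeka s could go back to *t or *s — the one source consistent with every daughter is *t.
Verify the candidate proto-form against each daughter:
Anhanu: start from *tenahu.
  rule 1: no change — tenahu
  rule 2 (pre-nasal raising): tenahu → tinahu
  rule 3 (vowel merger): tinahu → tinehu
  ⇒ Anhanu tinehu
Irmeka: *tenahu
  tenahu → tenaho   [vowel merger]
  tenaho → senaho   [palatalisation]
  senaho (rule 3 does not apply)
  giving Irmeka senaho.
*tenahu is the unique common source.

*tenahu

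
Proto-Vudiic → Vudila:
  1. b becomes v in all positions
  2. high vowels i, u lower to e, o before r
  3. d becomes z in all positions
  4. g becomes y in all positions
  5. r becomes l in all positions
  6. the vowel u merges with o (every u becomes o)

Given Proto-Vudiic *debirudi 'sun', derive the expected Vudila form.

zevelozi

Vudila: *debirudi > devirudi > deverudi > zeveruzi > zeveluzi > zevelozi  (by unconditioned shift, pre-rhotic lowering, unconditioned shift, unconditioned shift, vowel merger)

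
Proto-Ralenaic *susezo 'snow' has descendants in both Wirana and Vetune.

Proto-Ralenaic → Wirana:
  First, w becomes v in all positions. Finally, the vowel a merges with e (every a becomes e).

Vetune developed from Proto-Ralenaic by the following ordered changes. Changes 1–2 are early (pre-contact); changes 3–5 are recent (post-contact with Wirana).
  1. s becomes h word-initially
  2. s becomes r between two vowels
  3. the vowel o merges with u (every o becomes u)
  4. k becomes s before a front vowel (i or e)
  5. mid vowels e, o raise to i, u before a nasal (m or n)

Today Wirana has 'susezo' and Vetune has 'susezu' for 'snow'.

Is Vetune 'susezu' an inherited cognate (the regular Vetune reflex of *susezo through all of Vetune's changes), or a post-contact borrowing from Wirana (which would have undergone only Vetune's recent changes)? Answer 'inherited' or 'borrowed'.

borrowed

If inherited, *susezo would pass through all of Vetune's changes:
Vetune: start from *susezo.
  rule 1 (debuccalisation): susezo → husezo
  rule 2 (rhotacism): husezo → hurezo
  rule 3 (vowel merger): hurezo → hurezu
  rule 4: no change — hurezu
  rule 5: no change — hurezu
  ⇒ Vetune hurezu
If borrowed from Wirana 'susezo' after the early changes, it would undergo only the recent ones:
  rule 3 (vowel merger): susezo → susezu
  rule 4 (palatalisation): no change (susezu)
  rule 5 (pre-nasal raising): no change (susezu)
  ⇒ as a loan: susezu
Vetune 'susezu' matches the loan outcome 'susezu', not the inherited 'hurezu' — it skipped the early Vetune changes, so it was borrowed from Wirana.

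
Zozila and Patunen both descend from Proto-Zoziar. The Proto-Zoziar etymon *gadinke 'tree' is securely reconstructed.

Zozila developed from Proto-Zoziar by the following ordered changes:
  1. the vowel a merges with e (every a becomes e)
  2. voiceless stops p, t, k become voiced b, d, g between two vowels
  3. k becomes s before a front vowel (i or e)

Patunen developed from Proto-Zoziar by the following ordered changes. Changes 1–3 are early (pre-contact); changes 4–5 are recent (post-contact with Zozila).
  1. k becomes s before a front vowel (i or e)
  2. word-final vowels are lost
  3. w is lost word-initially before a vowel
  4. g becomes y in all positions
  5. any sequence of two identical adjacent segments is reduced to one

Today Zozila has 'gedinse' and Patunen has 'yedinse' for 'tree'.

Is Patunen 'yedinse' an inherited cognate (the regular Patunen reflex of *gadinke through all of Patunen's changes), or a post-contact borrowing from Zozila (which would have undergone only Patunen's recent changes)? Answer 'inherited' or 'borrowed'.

borrowed

If inherited, *gadinke would pass through all of Patunen's changes:
Patunen: start from *gadinke.
  rule 1 (palatalisation): gadinke → gadinse
  rule 2 (apocope): gadinse → gadins
  rule 3: no change — gadins
  rule 4 (unconditioned shift): gadins → yadins
  rule 5: no change — yadins
  ⇒ Patunen yadins
If borrowed from Zozila 'gedinse' after the early changes, it would undergo only the recent ones:
  rule 4 (unconditioned shift): gedinse → yedinse
  rule 5 (degemination): no change (yedinse)
  ⇒ as a loan: yedinse
Patunen 'yedinse' matches the loan outcome 'yedinse', not the inherited 'yadins' — it skipped the early Patunen changes, so it was borrowed from Zozila.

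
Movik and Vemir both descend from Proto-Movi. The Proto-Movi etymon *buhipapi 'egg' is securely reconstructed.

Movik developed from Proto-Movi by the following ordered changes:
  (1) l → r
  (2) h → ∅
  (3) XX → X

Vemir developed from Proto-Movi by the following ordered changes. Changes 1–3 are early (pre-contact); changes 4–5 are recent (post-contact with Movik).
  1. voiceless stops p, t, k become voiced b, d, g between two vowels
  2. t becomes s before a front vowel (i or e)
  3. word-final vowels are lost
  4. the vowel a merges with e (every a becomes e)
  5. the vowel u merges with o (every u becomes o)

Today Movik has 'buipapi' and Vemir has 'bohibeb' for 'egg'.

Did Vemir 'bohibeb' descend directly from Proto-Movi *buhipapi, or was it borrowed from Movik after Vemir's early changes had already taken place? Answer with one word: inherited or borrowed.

If inherited, *buhipapi would pass through all of Vemir's changes:
Vemir: *buhipapi > buhibabi > buhibab > buhibeb > bohibeb  (by intervocalic voicing, apocope, vowel merger, vowel merger)
If borrowed from Movik 'buipapi' after the early changes, it would undergo only the recent ones:
  rule 4 (vowel merger): buipapi → buipepi
  rule 5 (vowel merger): buipepi → boipepi
  ⇒ as a loan: boipepi
Vemir 'bohibeb' matches the inherited outcome exactly, so it is an inherited cognate, not a loan.

inherited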